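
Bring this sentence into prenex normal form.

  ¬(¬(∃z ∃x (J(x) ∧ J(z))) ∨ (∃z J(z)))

Push ¬ through the quantifiers and connectives to reach negation normal form:
  (∃z ∃x (J(x) ∧ J(z))) ∧ (∀z ¬J(z))
Rename bound variables to avoid capture: z↦z1.
  (∃z ∃x (J(x) ∧ J(z))) ∧ (∀z1 ¬J(z1))
Finally move all quantifiers to the prefix:
  ∃z ∃x ∀z1 (J(x) ∧ J(z) ∧ ¬J(z1))

∃z ∃x ∀z1 (J(x) ∧ J(z) ∧ ¬J(z1))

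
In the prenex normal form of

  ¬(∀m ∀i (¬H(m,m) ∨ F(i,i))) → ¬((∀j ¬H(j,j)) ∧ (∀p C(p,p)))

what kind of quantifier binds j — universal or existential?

Eliminate → and ↔ using ¬ and ∨.
  ¬¬(∀m ∀i (¬H(m,m) ∨ F(i,i))) ∨ ¬((∀j ¬H(j,j)) ∧ (∀p C(p,p)))
Move each ¬ inward, flipping quantifiers it crosses:
  (∀m ∀i (¬H(m,m) ∨ F(i,i))) ∨ (∃j H(j,j)) ∨ (∃p ¬C(p,p))
Extract every quantifier outward, since the variables are now distinct and don't occur free across branches:
  ∀m ∀i ∃j ∃p (¬H(m,m) ∨ F(i,i) ∨ H(j,j) ∨ ¬C(p,p))
The quantifier ∀j sits under an odd number of negations (counting the antecedent side of each →), so it flips to ∃j.

existential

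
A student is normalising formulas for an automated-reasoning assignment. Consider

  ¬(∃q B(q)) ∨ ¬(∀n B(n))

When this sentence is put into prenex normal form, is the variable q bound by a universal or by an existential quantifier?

Drive negations inward (¬∀x A ≡ ∃x ¬A, ¬∃x A ≡ ∀x ¬A, De Morgan for ∧/∨):
  (∀q ¬B(q)) ∨ (∃n ¬B(n))
All bound variables are already distinct, so no renaming is needed.
Finally move all quantifiers to the prefix:
  ∀q ∃n (¬B(q) ∨ ¬B(n))
The quantifier ∃q sits under an odd number of negations, so it flips to ∀q.

universal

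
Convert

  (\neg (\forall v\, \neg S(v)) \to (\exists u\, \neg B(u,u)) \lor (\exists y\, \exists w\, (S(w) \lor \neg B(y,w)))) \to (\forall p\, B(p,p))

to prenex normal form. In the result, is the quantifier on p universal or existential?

universal

First replace A → B with ¬A ∨ B.
  \neg (\neg \neg (\forall v\, \neg S(v)) \lor (\exists u\, \neg B(u,u)) \lor (\exists y\, \exists w\, (S(w) \lor \neg B(y,w)))) \lor (\forall p\, B(p,p))
Drive negations inward (¬∀x A ≡ ∃x ¬A, ¬∃x A ≡ ∀x ¬A, De Morgan for ∧/∨):
  (\exists v\, S(v)) \land (\forall u\, B(u,u)) \land (\forall y\, \forall w\, (\neg S(w) \land B(y,w))) \lor (\forall p\, B(p,p))
All bound variables are already distinct, so no renaming is needed.
Extract every quantifier outward, since the variables are now distinct and don't occur free across branches:
  \exists v\, \forall u\, \forall y\, \forall w\, \forall p\, (S(v) \land B(u,u) \land \neg S(w) \land B(y,w) \lor B(p,p))
The quantifier \forall p sits under an even number of negations (counting the antecedent side of each →), so it remains universal.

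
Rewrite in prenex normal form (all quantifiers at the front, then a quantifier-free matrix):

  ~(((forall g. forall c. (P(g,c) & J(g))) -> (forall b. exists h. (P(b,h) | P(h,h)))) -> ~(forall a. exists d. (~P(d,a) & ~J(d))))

exists g. exists c. forall b. exists h. forall a. exists d. ((~P(g,c) | ~J(g) | P(b,h) | P(h,h)) & ~P(d,a) & ~J(d))

First replace A → B with ¬A ∨ B.
  ~(~(~(forall g. forall c. (P(g,c) & J(g))) | (forall b. exists h. (P(b,h) | P(h,h)))) | ~(forall a. exists d. (~P(d,a) & ~J(d))))
Drive negations inward (¬∀x A ≡ ∃x ¬A, ¬∃x A ≡ ∀x ¬A, De Morgan for ∧/∨):
  ((exists g. exists c. (~P(g,c) | ~J(g))) | (forall b. exists h. (P(b,h) | P(h,h)))) & (forall a. exists d. (~P(d,a) & ~J(d)))
All bound variables are already distinct, so no renaming is needed.
Finally move all quantifiers to the prefix:
  exists g. exists c. forall b. exists h. forall a. exists d. ((~P(g,c) | ~J(g) | P(b,h) | P(h,h)) & ~P(d,a) & ~J(d))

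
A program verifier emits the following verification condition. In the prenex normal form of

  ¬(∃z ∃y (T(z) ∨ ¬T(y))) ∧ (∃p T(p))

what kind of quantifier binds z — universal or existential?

Move each ¬ inward, flipping quantifiers it crosses:
  (∀z ∀y (¬T(z) ∧ T(y))) ∧ (∃p T(p))
Pull the quantifiers to the front (each side's bound variable is not free in the other side):
  ∀z ∀y ∃p (¬T(z) ∧ T(y) ∧ T(p))
The quantifier ∃z sits under an odd number of negations, so it flips to ∀z.

universal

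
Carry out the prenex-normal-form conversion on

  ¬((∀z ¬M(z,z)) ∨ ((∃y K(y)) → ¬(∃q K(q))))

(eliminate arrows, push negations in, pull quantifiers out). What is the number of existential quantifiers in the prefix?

First replace A → B with ¬A ∨ B.
  ¬((∀z ¬M(z,z)) ∨ ¬(∃y K(y)) ∨ ¬(∃q K(q)))
Move each ¬ inward, flipping quantifiers it crosses:
  (∃z M(z,z)) ∧ (∃y K(y)) ∧ (∃q K(q))
All bound variables are already distinct, so no renaming is needed.
Extract every quantifier outward, since the variables are now distinct and don't occur free across branches:
  ∃z ∃y ∃q (M(z,z) ∧ K(y) ∧ K(q))
The prefix is ∃z ∃y ∃q: 0 universal, 3 existential.

3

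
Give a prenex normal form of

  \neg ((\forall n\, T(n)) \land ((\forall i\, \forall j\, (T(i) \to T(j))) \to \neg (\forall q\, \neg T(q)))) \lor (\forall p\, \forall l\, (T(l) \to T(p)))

Eliminate → and ↔ using ¬ and ∨.
  \neg ((\forall n\, T(n)) \land (\neg (\forall i\, \forall j\, (\neg T(i) \lor T(j))) \lor \neg (\forall q\, \neg T(q)))) \lor (\forall p\, \forall l\, (\neg T(l) \lor T(p)))
Push ¬ through the quantifiers and connectives to reach negation normal form:
  (\exists n\, \neg T(n)) \lor (\forall i\, \forall j\, (\neg T(i) \lor T(j))) \land (\forall q\, \neg T(q)) \lor (\forall p\, \forall l\, (\neg T(l) \lor T(p)))
Extract every quantifier outward, since the variables are now distinct and don't occur free across branches:
  \exists n\, \forall i\, \forall j\, \forall q\, \forall p\, \forall l\, (\neg T(n) \lor (\neg T(i) \lor T(j)) \land \neg T(q) \lor \neg T(l) \lor T(p))

\exists n\, \forall i\, \forall j\, \forall q\, \forall p\, \forall l\, (\neg T(n) \lor (\neg T(i) \lor T(j)) \land \neg T(q) \lor \neg T(l) \lor T(p))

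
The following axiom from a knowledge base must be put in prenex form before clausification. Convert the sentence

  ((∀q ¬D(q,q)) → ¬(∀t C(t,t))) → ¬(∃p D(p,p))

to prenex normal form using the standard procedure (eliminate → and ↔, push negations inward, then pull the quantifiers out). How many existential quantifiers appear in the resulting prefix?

Eliminate → and ↔ using ¬ and ∨.
  ¬(¬(∀q ¬D(q,q)) ∨ ¬(∀t C(t,t))) ∨ ¬(∃p D(p,p))
Drive negations inward (¬∀x A ≡ ∃x ¬A, ¬∃x A ≡ ∀x ¬A, De Morgan for ∧/∨):
  (∀q ¬D(q,q)) ∧ (∀t C(t,t)) ∨ (∀p ¬D(p,p))
All bound variables are already distinct, so no renaming is needed.
Pull the quantifiers to the front (each side's bound variable is not free in the other side):
  ∀q ∀t ∀p (¬D(q,q) ∧ C(t,t) ∨ ¬D(p,p))
The prefix is ∀q ∀t ∀p: 3 universal, 0 existential.

0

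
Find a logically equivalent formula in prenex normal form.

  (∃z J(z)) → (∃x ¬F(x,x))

Eliminate → and ↔ using ¬ and ∨.
  ¬(∃z J(z)) ∨ (∃x ¬F(x,x))
Move each ¬ inward, flipping quantifiers it crosses:
  (∀z ¬J(z)) ∨ (∃x ¬F(x,x))
All bound variables are already distinct, so no renaming is needed.
Finally move all quantifiers to the prefix:
  ∀z ∃x (¬J(z) ∨ ¬F(x,x))

∀z ∃x (¬J(z) ∨ ¬F(x,x))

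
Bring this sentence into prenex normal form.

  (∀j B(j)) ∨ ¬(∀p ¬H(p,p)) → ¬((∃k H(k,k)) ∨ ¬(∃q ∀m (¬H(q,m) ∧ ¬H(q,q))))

Rewrite implications/biconditionals: A → B as ¬A ∨ B.
  ¬((∀j B(j)) ∨ ¬(∀p ¬H(p,p))) ∨ ¬((∃k H(k,k)) ∨ ¬(∃q ∀m (¬H(q,m) ∧ ¬H(q,q))))
Move each ¬ inward, flipping quantifiers it crosses:
  (∃j ¬B(j)) ∧ (∀p ¬H(p,p)) ∨ (∀k ¬H(k,k)) ∧ (∃q ∀m (¬H(q,m) ∧ ¬H(q,q)))
All bound variables are already distinct, so no renaming is needed.
Finally move all quantifiers to the prefix:
  ∃j ∀p ∀k ∃q ∀m (¬B(j) ∧ ¬H(p,p) ∨ ¬H(k,k) ∧ ¬H(q,m) ∧ ¬H(q,q))

∃j ∀p ∀k ∃q ∀m (¬B(j) ∧ ¬H(p,p) ∨ ¬H(k,k) ∧ ¬H(q,m) ∧ ¬H(q,q))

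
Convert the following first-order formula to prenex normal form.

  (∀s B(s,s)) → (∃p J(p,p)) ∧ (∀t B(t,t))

Rewrite implications/biconditionals: A → B as ¬A ∨ B.
  ¬(∀s B(s,s)) ∨ (∃p J(p,p)) ∧ (∀t B(t,t))
Drive negations inward (¬∀x A ≡ ∃x ¬A, ¬∃x A ≡ ∀x ¬A, De Morgan for ∧/∨):
  (∃s ¬B(s,s)) ∨ (∃p J(p,p)) ∧ (∀t B(t,t))
All bound variables are already distinct, so no renaming is needed.
Extract every quantifier outward, since the variables are now distinct and don't occur free across branches:
  ∃s ∃p ∀t (¬B(s,s) ∨ J(p,p) ∧ B(t,t))

∃s ∃p ∀t (¬B(s,s) ∨ J(p,p) ∧ B(t,t))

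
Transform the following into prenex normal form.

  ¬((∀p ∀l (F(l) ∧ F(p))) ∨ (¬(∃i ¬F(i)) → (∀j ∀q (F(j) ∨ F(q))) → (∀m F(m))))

Rewrite implications/biconditionals: A → B as ¬A ∨ B.
  ¬((∀p ∀l (F(l) ∧ F(p))) ∨ ¬¬(∃i ¬F(i)) ∨ ¬(∀j ∀q (F(j) ∨ F(q))) ∨ (∀m F(m)))
Move each ¬ inward, flipping quantifiers it crosses:
  (∃p ∃l (¬F(l) ∨ ¬F(p))) ∧ (∀i F(i)) ∧ (∀j ∀q (F(j) ∨ F(q))) ∧ (∃m ¬F(m))
All bound variables are already distinct, so no renaming is needed.
Finally move all quantifiers to the prefix:
  ∃p ∃l ∀i ∀j ∀q ∃m ((¬F(l) ∨ ¬F(p)) ∧ F(i) ∧ (F(j) ∨ F(q)) ∧ ¬F(m))

∃p ∃l ∀i ∀j ∀q ∃m ((¬F(l) ∨ ¬F(p)) ∧ F(i) ∧ (F(j) ∨ F(q)) ∧ ¬F(m))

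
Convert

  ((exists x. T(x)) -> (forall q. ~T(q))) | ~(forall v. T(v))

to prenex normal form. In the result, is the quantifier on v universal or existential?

existential

Eliminate → and ↔ using ¬ and ∨.
  ~(exists x. T(x)) | (forall q. ~T(q)) | ~(forall v. T(v))
Move each ¬ inward, flipping quantifiers it crosses:
  (forall x. ~T(x)) | (forall q. ~T(q)) | (exists v. ~T(v))
Finally move all quantifiers to the prefix:
  forall x. forall q. exists v. (~T(x) | ~T(q) | ~T(v))
The quantifier forall v sits under an odd number of negations (counting the antecedent side of each →), so it flips to exists v.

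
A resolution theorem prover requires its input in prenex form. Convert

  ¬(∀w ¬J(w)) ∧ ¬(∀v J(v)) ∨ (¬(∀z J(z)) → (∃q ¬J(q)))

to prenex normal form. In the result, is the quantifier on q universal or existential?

Eliminate → and ↔ using ¬ and ∨.
  ¬(∀w ¬J(w)) ∧ ¬(∀v J(v)) ∨ ¬¬(∀z J(z)) ∨ (∃q ¬J(q))
Drive negations inward (¬∀x A ≡ ∃x ¬A, ¬∃x A ≡ ∀x ¬A, De Morgan for ∧/∨):
  (∃w J(w)) ∧ (∃v ¬J(v)) ∨ (∀z J(z)) ∨ (∃q ¬J(q))
All bound variables are already distinct, so no renaming is needed.
Extract every quantifier outward, since the variables are now distinct and don't occur free across branches:
  ∃w ∃v ∀z ∃q (J(w) ∧ ¬J(v) ∨ J(z) ∨ ¬J(q))
The quantifier ∃q sits under an even number of negations (counting the antecedent side of each →), so it remains existential.

existential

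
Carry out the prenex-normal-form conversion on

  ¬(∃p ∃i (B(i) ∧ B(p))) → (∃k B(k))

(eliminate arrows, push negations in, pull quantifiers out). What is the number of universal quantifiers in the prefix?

0

Eliminate → and ↔ using ¬ and ∨.
  ¬¬(∃p ∃i (B(i) ∧ B(p))) ∨ (∃k B(k))
Move each ¬ inward, flipping quantifiers it crosses:
  (∃p ∃i (B(i) ∧ B(p))) ∨ (∃k B(k))
Finally move all quantifiers to the prefix:
  ∃p ∃i ∃k (B(i) ∧ B(p) ∨ B(k))
The prefix is ∃p ∃i ∃k: 0 universal, 3 existential.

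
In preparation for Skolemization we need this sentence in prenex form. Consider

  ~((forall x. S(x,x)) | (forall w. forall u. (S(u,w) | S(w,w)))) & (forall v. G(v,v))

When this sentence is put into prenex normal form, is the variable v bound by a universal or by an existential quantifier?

universal

Drive negations inward (¬∀x A ≡ ∃x ¬A, ¬∃x A ≡ ∀x ¬A, De Morgan for ∧/∨):
  (exists x. ~S(x,x)) & (exists w. exists u. (~S(u,w) & ~S(w,w))) & (forall v. G(v,v))
All bound variables are already distinct, so no renaming is needed.
Finally move all quantifiers to the prefix:
  exists x. exists w. exists u. forall v. (~S(x,x) & ~S(u,w) & ~S(w,w) & G(v,v))
The quantifier forall v sits under an even number of negations, so it remains universal.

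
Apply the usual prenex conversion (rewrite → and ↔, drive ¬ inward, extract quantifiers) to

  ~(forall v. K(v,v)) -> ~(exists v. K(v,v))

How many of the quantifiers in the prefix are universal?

2

Rewrite implications/biconditionals: A → B as ¬A ∨ B.
  ~~(forall v. K(v,v)) | ~(exists v. K(v,v))
Move each ¬ inward, flipping quantifiers it crosses:
  (forall v. K(v,v)) | (forall v. ~K(v,v))
Standardize variables apart so no two quantifiers bind the same name: v↦p.
  (forall v. K(v,v)) | (forall p. ~K(p,p))
Extract every quantifier outward, since the variables are now distinct and don't occur free across branches:
  forall v. forall p. (K(v,v) | ~K(p,p))
The prefix is forall v forall p: 2 universal, 0 existential.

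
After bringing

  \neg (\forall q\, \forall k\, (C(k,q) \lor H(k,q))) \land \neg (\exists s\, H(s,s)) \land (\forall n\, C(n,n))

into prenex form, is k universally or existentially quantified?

Move each ¬ inward, flipping quantifiers it crosses:
  (\exists q\, \exists k\, (\neg C(k,q) \land \neg H(k,q))) \land (\forall s\, \neg H(s,s)) \land (\forall n\, C(n,n))
All bound variables are already distinct, so no renaming is needed.
Extract every quantifier outward, since the variables are now distinct and don't occur free across branches:
  \exists q\, \exists k\, \forall s\, \forall n\, (\neg C(k,q) \land \neg H(k,q) \land \neg H(s,s) \land C(n,n))
The quantifier \forall k sits under an odd number of negations, so it flips to \exists k.

existential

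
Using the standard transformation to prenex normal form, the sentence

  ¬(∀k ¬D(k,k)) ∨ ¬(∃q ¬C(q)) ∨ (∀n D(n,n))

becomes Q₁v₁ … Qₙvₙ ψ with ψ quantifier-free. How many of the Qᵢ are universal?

Drive negations inward (¬∀x A ≡ ∃x ¬A, ¬∃x A ≡ ∀x ¬A, De Morgan for ∧/∨):
  (∃k D(k,k)) ∨ (∀q C(q)) ∨ (∀n D(n,n))
Extract every quantifier outward, since the variables are now distinct and don't occur free across branches:
  ∃k ∀q ∀n (D(k,k) ∨ C(q) ∨ D(n,n))
The prefix is ∃k ∀q ∀n: 2 universal, 1 existential.

2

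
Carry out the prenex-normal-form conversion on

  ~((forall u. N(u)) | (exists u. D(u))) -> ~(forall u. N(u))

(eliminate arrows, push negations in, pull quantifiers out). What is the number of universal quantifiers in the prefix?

1

First replace A → B with ¬A ∨ B.
  ~~((forall u. N(u)) | (exists u. D(u))) | ~(forall u. N(u))
Drive negations inward (¬∀x A ≡ ∃x ¬A, ¬∃x A ≡ ∀x ¬A, De Morgan for ∧/∨):
  (forall u. N(u)) | (exists u. D(u)) | (exists u. ~N(u))
Standardize variables apart so no two quantifiers bind the same name: u↦r, u↦v.
  (forall u. N(u)) | (exists r. D(r)) | (exists v. ~N(v))
Finally move all quantifiers to the prefix:
  forall u. exists r. exists v. (N(u) | D(r) | ~N(v))
The prefix is forall u exists r exists v: 1 universal, 2 existential.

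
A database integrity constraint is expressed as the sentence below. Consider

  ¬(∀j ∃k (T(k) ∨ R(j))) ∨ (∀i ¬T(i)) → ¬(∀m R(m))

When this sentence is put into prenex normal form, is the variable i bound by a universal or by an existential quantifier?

Eliminate → and ↔ using ¬ and ∨.
  ¬(¬(∀j ∃k (T(k) ∨ R(j))) ∨ (∀i ¬T(i))) ∨ ¬(∀m R(m))
Move each ¬ inward, flipping quantifiers it crosses:
  (∀j ∃k (T(k) ∨ R(j))) ∧ (∃i T(i)) ∨ (∃m ¬R(m))
Pull the quantifiers to the front (each side's bound variable is not free in the other side):
  ∀j ∃k ∃i ∃m ((T(k) ∨ R(j)) ∧ T(i) ∨ ¬R(m))
The quantifier ∀i sits under an odd number of negations (counting the antecedent side of each →), so it flips to ∃i.

existential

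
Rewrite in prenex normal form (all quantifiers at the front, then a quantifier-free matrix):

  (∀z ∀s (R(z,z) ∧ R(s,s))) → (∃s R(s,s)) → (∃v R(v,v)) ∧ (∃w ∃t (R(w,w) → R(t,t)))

∃z ∃s ∀u ∃v ∃w ∃t (¬R(z,z) ∨ ¬R(s,s) ∨ ¬R(u,u) ∨ R(v,v) ∧ (¬R(w,w) ∨ R(t,t)))

Rewrite implications/biconditionals: A → B as ¬A ∨ B.
  ¬(∀z ∀s (R(z,z) ∧ R(s,s))) ∨ ¬(∃s R(s,s)) ∨ (∃v R(v,v)) ∧ (∃w ∃t (¬R(w,w) ∨ R(t,t)))
Move each ¬ inward, flipping quantifiers it crosses:
  (∃z ∃s (¬R(z,z) ∨ ¬R(s,s))) ∨ (∀s ¬R(s,s)) ∨ (∃v R(v,v)) ∧ (∃w ∃t (¬R(w,w) ∨ R(t,t)))
Rename bound variables to avoid capture: s↦u.
  (∃z ∃s (¬R(z,z) ∨ ¬R(s,s))) ∨ (∀u ¬R(u,u)) ∨ (∃v R(v,v)) ∧ (∃w ∃t (¬R(w,w) ∨ R(t,t)))
Extract every quantifier outward, since the variables are now distinct and don't occur free across branches:
  ∃z ∃s ∀u ∃v ∃w ∃t (¬R(z,z) ∨ ¬R(s,s) ∨ ¬R(u,u) ∨ R(v,v) ∧ (¬R(w,w) ∨ R(t,t)))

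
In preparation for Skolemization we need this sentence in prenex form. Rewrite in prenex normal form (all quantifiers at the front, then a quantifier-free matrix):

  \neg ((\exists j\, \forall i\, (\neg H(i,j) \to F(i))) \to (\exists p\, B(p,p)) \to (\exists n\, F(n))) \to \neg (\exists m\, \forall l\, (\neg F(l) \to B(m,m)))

First replace A → B with ¬A ∨ B.
  \neg \neg (\neg (\exists j\, \forall i\, (\neg \neg H(i,j) \lor F(i))) \lor \neg (\exists p\, B(p,p)) \lor (\exists n\, F(n))) \lor \neg (\exists m\, \forall l\, (\neg \neg F(l) \lor B(m,m)))
Drive negations inward (¬∀x A ≡ ∃x ¬A, ¬∃x A ≡ ∀x ¬A, De Morgan for ∧/∨):
  (\forall j\, \exists i\, (\neg H(i,j) \land \neg F(i))) \lor (\forall p\, \neg B(p,p)) \lor (\exists n\, F(n)) \lor (\forall m\, \exists l\, (\neg F(l) \land \neg B(m,m)))
Finally move all quantifiers to the prefix:
  \forall j\, \exists i\, \forall p\, \exists n\, \forall m\, \exists l\, (\neg H(i,j) \land \neg F(i) \lor \neg B(p,p) \lor F(n) \lor \neg F(l) \land \neg B(m,m))

\forall j\, \exists i\, \forall p\, \exists n\, \forall m\, \exists l\, (\neg H(i,j) \land \neg F(i) \lor \neg B(p,p) \lor F(n) \lor \neg F(l) \land \neg B(m,m))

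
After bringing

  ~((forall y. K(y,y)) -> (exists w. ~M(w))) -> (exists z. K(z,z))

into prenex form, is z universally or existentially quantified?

existential

First replace A → B with ¬A ∨ B.
  ~~(~(forall y. K(y,y)) | (exists w. ~M(w))) | (exists z. K(z,z))
Drive negations inward (¬∀x A ≡ ∃x ¬A, ¬∃x A ≡ ∀x ¬A, De Morgan for ∧/∨):
  (exists y. ~K(y,y)) | (exists w. ~M(w)) | (exists z. K(z,z))
All bound variables are already distinct, so no renaming is needed.
Finally move all quantifiers to the prefix:
  exists y. exists w. exists z. (~K(y,y) | ~M(w) | K(z,z))
The quantifier exists z sits under an even number of negations (counting the antecedent side of each →), so it remains existential.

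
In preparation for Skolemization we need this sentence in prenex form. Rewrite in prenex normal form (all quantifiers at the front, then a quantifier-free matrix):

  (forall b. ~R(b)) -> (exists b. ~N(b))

First replace A → B with ¬A ∨ B.
  ~(forall b. ~R(b)) | (exists b. ~N(b))
Drive negations inward (¬∀x A ≡ ∃x ¬A, ¬∃x A ≡ ∀x ¬A, De Morgan for ∧/∨):
  (exists b. R(b)) | (exists b. ~N(b))
Rename bound variables to avoid capture: b↦v.
  (exists b. R(b)) | (exists v. ~N(v))
Extract every quantifier outward, since the variables are now distinct and don't occur free across branches:
  exists b. exists v. (R(b) | ~N(v))

exists b. exists v. (R(b) | ~N(v))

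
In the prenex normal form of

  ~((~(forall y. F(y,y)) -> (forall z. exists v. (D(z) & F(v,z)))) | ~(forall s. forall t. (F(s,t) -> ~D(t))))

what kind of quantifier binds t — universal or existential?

universal

Eliminate → and ↔ using ¬ and ∨.
  ~(~~(forall y. F(y,y)) | (forall z. exists v. (D(z) & F(v,z))) | ~(forall s. forall t. (~F(s,t) | ~D(t))))
Move each ¬ inward, flipping quantifiers it crosses:
  (exists y. ~F(y,y)) & (exists z. forall v. (~D(z) | ~F(v,z))) & (forall s. forall t. (~F(s,t) | ~D(t)))
All bound variables are already distinct, so no renaming is needed.
Finally move all quantifiers to the prefix:
  exists y. exists z. forall v. forall s. forall t. (~F(y,y) & (~D(z) | ~F(v,z)) & (~F(s,t) | ~D(t)))
The quantifier forall t sits under an even number of negations (counting the antecedent side of each →), so it remains universal.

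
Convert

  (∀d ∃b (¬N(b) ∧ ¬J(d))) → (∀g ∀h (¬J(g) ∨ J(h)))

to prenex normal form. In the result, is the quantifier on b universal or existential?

universal

Eliminate → and ↔ using ¬ and ∨.
  ¬(∀d ∃b (¬N(b) ∧ ¬J(d))) ∨ (∀g ∀h (¬J(g) ∨ J(h)))
Push ¬ through the quantifiers and connectives to reach negation normal form:
  (∃d ∀b (N(b) ∨ J(d))) ∨ (∀g ∀h (¬J(g) ∨ J(h)))
All bound variables are already distinct, so no renaming is needed.
Pull the quantifiers to the front (each side's bound variable is not free in the other side):
  ∃d ∀b ∀g ∀h (N(b) ∨ J(d) ∨ ¬J(g) ∨ J(h))
The quantifier ∃b sits under an odd number of negations (counting the antecedent side of each →), so it flips to ∀b.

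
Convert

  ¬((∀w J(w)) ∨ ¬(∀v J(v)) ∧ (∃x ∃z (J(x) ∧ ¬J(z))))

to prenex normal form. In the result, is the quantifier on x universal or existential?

universal

Drive negations inward (¬∀x A ≡ ∃x ¬A, ¬∃x A ≡ ∀x ¬A, De Morgan for ∧/∨):
  (∃w ¬J(w)) ∧ ((∀v J(v)) ∨ (∀x ∀z (¬J(x) ∨ J(z))))
All bound variables are already distinct, so no renaming is needed.
Pull the quantifiers to the front (each side's bound variable is not free in the other side):
  ∃w ∀v ∀x ∀z (¬J(w) ∧ (J(v) ∨ ¬J(x) ∨ J(z)))
The quantifier ∃x sits under an odd number of negations, so it flips to ∀x.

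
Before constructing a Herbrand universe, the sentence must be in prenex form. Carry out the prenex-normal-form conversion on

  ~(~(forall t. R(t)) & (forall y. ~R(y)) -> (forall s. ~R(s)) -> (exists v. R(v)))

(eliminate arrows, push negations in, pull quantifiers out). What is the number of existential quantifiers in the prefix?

1

First replace A → B with ¬A ∨ B.
  ~(~(~(forall t. R(t)) & (forall y. ~R(y))) | ~(forall s. ~R(s)) | (exists v. R(v)))
Move each ¬ inward, flipping quantifiers it crosses:
  (exists t. ~R(t)) & (forall y. ~R(y)) & (forall s. ~R(s)) & (forall v. ~R(v))
All bound variables are already distinct, so no renaming is needed.
Finally move all quantifiers to the prefix:
  exists t. forall y. forall s. forall v. (~R(t) & ~R(y) & ~R(s) & ~R(v))
The prefix is exists t forall y forall s forall v: 3 universal, 1 existential.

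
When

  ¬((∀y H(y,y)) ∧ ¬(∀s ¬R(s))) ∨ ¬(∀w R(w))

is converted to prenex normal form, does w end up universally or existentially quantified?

Push ¬ through the quantifiers and connectives to reach negation normal form:
  (∃y ¬H(y,y)) ∨ (∀s ¬R(s)) ∨ (∃w ¬R(w))
All bound variables are already distinct, so no renaming is needed.
Extract every quantifier outward, since the variables are now distinct and don't occur free across branches:
  ∃y ∀s ∃w (¬H(y,y) ∨ ¬R(s) ∨ ¬R(w))
The quantifier ∀w sits under an odd number of negations, so it flips to ∃w.

existential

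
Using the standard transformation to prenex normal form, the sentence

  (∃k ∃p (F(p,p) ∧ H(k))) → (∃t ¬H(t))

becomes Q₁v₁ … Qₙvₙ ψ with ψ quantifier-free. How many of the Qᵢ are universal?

Rewrite implications/biconditionals: A → B as ¬A ∨ B.
  ¬(∃k ∃p (F(p,p) ∧ H(k))) ∨ (∃t ¬H(t))
Push ¬ through the quantifiers and connectives to reach negation normal form:
  (∀k ∀p (¬F(p,p) ∨ ¬H(k))) ∨ (∃t ¬H(t))
All bound variables are already distinct, so no renaming is needed.
Finally move all quantifiers to the prefix:
  ∀k ∀p ∃t (¬F(p,p) ∨ ¬H(k) ∨ ¬H(t))
The prefix is ∀k ∀p ∃t: 2 universal, 1 existential.

2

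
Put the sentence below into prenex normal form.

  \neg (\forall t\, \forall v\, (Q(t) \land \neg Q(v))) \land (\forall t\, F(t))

Push ¬ through the quantifiers and connectives to reach negation normal form:
  (\exists t\, \exists v\, (\neg Q(t) \lor Q(v))) \land (\forall t\, F(t))
Give each quantifier a distinct variable: t↦y1.
  (\exists t\, \exists v\, (\neg Q(t) \lor Q(v))) \land (\forall y1\, F(y1))
Finally move all quantifiers to the prefix:
  \exists t\, \exists v\, \forall y1\, ((\neg Q(t) \lor Q(v)) \land F(y1))

\exists t\, \exists v\, \forall y1\, ((\neg Q(t) \lor Q(v)) \land F(y1))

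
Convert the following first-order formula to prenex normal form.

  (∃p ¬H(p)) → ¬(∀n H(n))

Eliminate → and ↔ using ¬ and ∨.
  ¬(∃p ¬H(p)) ∨ ¬(∀n H(n))
Drive negations inward (¬∀x A ≡ ∃x ¬A, ¬∃x A ≡ ∀x ¬A, De Morgan for ∧/∨):
  (∀p H(p)) ∨ (∃n ¬H(n))
Extract every quantifier outward, since the variables are now distinct and don't occur free across branches:
  ∀p ∃n (H(p) ∨ ¬H(n))

∀p ∃n (H(p) ∨ ¬H(n))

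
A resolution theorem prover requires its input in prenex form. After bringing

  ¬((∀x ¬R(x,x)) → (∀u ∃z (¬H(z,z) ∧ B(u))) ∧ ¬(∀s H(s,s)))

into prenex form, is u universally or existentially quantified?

First replace A → B with ¬A ∨ B.
  ¬(¬(∀x ¬R(x,x)) ∨ (∀u ∃z (¬H(z,z) ∧ B(u))) ∧ ¬(∀s H(s,s)))
Push ¬ through the quantifiers and connectives to reach negation normal form:
  (∀x ¬R(x,x)) ∧ ((∃u ∀z (H(z,z) ∨ ¬B(u))) ∨ (∀s H(s,s)))
Finally move all quantifiers to the prefix:
  ∀x ∃u ∀z ∀s (¬R(x,x) ∧ (H(z,z) ∨ ¬B(u) ∨ H(s,s)))
The quantifier ∀u sits under an odd number of negations (counting the antecedent side of each →), so it flips to ∃u.

existential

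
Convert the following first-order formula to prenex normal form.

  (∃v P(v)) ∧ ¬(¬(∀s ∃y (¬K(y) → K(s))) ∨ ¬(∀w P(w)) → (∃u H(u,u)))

∃v ∃s ∀y ∃w ∀u (P(v) ∧ (¬K(y) ∧ ¬K(s) ∨ ¬P(w)) ∧ ¬H(u,u))

Rewrite implications/biconditionals: A → B as ¬A ∨ B.
  (∃v P(v)) ∧ ¬(¬(¬(∀s ∃y (¬¬K(y) ∨ K(s))) ∨ ¬(∀w P(w))) ∨ (∃u H(u,u)))
Push ¬ through the quantifiers and connectives to reach negation normal form:
  (∃v P(v)) ∧ ((∃s ∀y (¬K(y) ∧ ¬K(s))) ∨ (∃w ¬P(w))) ∧ (∀u ¬H(u,u))
All bound variables are already distinct, so no renaming is needed.
Finally move all quantifiers to the prefix:
  ∃v ∃s ∀y ∃w ∀u (P(v) ∧ (¬K(y) ∧ ¬K(s) ∨ ¬P(w)) ∧ ¬H(u,u))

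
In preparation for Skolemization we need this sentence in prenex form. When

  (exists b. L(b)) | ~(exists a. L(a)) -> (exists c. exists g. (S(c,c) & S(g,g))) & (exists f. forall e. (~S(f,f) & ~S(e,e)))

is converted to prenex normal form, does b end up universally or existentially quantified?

Eliminate → and ↔ using ¬ and ∨.
  ~((exists b. L(b)) | ~(exists a. L(a))) | (exists c. exists g. (S(c,c) & S(g,g))) & (exists f. forall e. (~S(f,f) & ~S(e,e)))
Push ¬ through the quantifiers and connectives to reach negation normal form:
  (forall b. ~L(b)) & (exists a. L(a)) | (exists c. exists g. (S(c,c) & S(g,g))) & (exists f. forall e. (~S(f,f) & ~S(e,e)))
All bound variables are already distinct, so no renaming is needed.
Finally move all quantifiers to the prefix:
  forall b. exists a. exists c. exists g. exists f. forall e. (~L(b) & L(a) | S(c,c) & S(g,g) & ~S(f,f) & ~S(e,e))
The quantifier exists b sits under an odd number of negations (counting the antecedent side of each →), so it flips to forall b.

universal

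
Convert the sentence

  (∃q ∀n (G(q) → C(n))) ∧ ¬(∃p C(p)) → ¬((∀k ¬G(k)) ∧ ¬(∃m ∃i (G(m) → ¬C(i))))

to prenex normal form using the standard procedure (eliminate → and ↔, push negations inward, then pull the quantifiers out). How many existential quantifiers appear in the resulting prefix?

5

Rewrite implications/biconditionals: A → B as ¬A ∨ B.
  ¬((∃q ∀n (¬G(q) ∨ C(n))) ∧ ¬(∃p C(p))) ∨ ¬((∀k ¬G(k)) ∧ ¬(∃m ∃i (¬G(m) ∨ ¬C(i))))
Move each ¬ inward, flipping quantifiers it crosses:
  (∀q ∃n (G(q) ∧ ¬C(n))) ∨ (∃p C(p)) ∨ (∃k G(k)) ∨ (∃m ∃i (¬G(m) ∨ ¬C(i)))
Finally move all quantifiers to the prefix:
  ∀q ∃n ∃p ∃k ∃m ∃i (G(q) ∧ ¬C(n) ∨ C(p) ∨ G(k) ∨ ¬G(m) ∨ ¬C(i))
The prefix is ∀q ∃n ∃p ∃k ∃m ∃i: 1 universal, 5 existential.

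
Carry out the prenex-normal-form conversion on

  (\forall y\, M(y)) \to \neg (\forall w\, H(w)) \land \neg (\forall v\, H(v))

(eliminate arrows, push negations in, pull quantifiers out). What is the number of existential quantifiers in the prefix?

First replace A → B with ¬A ∨ B.
  \neg (\forall y\, M(y)) \lor \neg (\forall w\, H(w)) \land \neg (\forall v\, H(v))
Drive negations inward (¬∀x A ≡ ∃x ¬A, ¬∃x A ≡ ∀x ¬A, De Morgan for ∧/∨):
  (\exists y\, \neg M(y)) \lor (\exists w\, \neg H(w)) \land (\exists v\, \neg H(v))
Pull the quantifiers to the front (each side's bound variable is not free in the other side):
  \exists y\, \exists w\, \exists v\, (\neg M(y) \lor \neg H(w) \land \neg H(v))
The prefix is \exists y \exists w \exists v: 0 universal, 3 existential.

3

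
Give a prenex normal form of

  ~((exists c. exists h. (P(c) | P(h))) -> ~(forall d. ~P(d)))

exists c. exists h. forall d. ((P(c) | P(h)) & ~P(d))

Rewrite implications/biconditionals: A → B as ¬A ∨ B.
  ~(~(exists c. exists h. (P(c) | P(h))) | ~(forall d. ~P(d)))
Drive negations inward (¬∀x A ≡ ∃x ¬A, ¬∃x A ≡ ∀x ¬A, De Morgan for ∧/∨):
  (exists c. exists h. (P(c) | P(h))) & (forall d. ~P(d))
All bound variables are already distinct, so no renaming is needed.
Extract every quantifier outward, since the variables are now distinct and don't occur free across branches:
  exists c. exists h. forall d. ((P(c) | P(h)) & ~P(d))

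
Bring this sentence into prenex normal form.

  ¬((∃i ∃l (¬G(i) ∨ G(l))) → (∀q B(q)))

∃i ∃l ∃q ((¬G(i) ∨ G(l)) ∧ ¬B(q))

Eliminate → and ↔ using ¬ and ∨.
  ¬(¬(∃i ∃l (¬G(i) ∨ G(l))) ∨ (∀q B(q)))
Move each ¬ inward, flipping quantifiers it crosses:
  (∃i ∃l (¬G(i) ∨ G(l))) ∧ (∃q ¬B(q))
Extract every quantifier outward, since the variables are now distinct and don't occur free across branches:
  ∃i ∃l ∃q ((¬G(i) ∨ G(l)) ∧ ¬B(q))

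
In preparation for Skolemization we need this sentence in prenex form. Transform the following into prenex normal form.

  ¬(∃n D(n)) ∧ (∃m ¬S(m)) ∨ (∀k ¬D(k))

∀n ∃m ∀k (¬D(n) ∧ ¬S(m) ∨ ¬D(k))

Move each ¬ inward, flipping quantifiers it crosses:
  (∀n ¬D(n)) ∧ (∃m ¬S(m)) ∨ (∀k ¬D(k))
All bound variables are already distinct, so no renaming is needed.
Finally move all quantifiers to the prefix:
  ∀n ∃m ∀k (¬D(n) ∧ ¬S(m) ∨ ¬D(k))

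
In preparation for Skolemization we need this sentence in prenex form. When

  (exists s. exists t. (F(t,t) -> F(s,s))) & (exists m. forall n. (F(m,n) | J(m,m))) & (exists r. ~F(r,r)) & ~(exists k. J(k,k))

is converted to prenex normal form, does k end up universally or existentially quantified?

universal

Eliminate → and ↔ using ¬ and ∨.
  (exists s. exists t. (~F(t,t) | F(s,s))) & (exists m. forall n. (F(m,n) | J(m,m))) & (exists r. ~F(r,r)) & ~(exists k. J(k,k))
Drive negations inward (¬∀x A ≡ ∃x ¬A, ¬∃x A ≡ ∀x ¬A, De Morgan for ∧/∨):
  (exists s. exists t. (~F(t,t) | F(s,s))) & (exists m. forall n. (F(m,n) | J(m,m))) & (exists r. ~F(r,r)) & (forall k. ~J(k,k))
Pull the quantifiers to the front (each side's bound variable is not free in the other side):
  exists s. exists t. exists m. forall n. exists r. forall k. ((~F(t,t) | F(s,s)) & (F(m,n) | J(m,m)) & ~F(r,r) & ~J(k,k))
The quantifier exists k sits under an odd number of negations (counting the antecedent side of each →), so it flips to forall k.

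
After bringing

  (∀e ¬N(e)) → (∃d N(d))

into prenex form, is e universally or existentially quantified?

existential

Rewrite implications/biconditionals: A → B as ¬A ∨ B.
  ¬(∀e ¬N(e)) ∨ (∃d N(d))
Drive negations inward (¬∀x A ≡ ∃x ¬A, ¬∃x A ≡ ∀x ¬A, De Morgan for ∧/∨):
  (∃e N(e)) ∨ (∃d N(d))
All bound variables are already distinct, so no renaming is needed.
Pull the quantifiers to the front (each side's bound variable is not free in the other side):
  ∃e ∃d (N(e) ∨ N(d))
The quantifier ∀e sits under an odd number of negations (counting the antecedent side of each →), so it flips to ∃e.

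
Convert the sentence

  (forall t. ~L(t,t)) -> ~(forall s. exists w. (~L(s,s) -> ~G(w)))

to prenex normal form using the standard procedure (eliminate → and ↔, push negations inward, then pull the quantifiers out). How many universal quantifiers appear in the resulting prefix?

Eliminate → and ↔ using ¬ and ∨.
  ~(forall t. ~L(t,t)) | ~(forall s. exists w. (~~L(s,s) | ~G(w)))
Move each ¬ inward, flipping quantifiers it crosses:
  (exists t. L(t,t)) | (exists s. forall w. (~L(s,s) & G(w)))
Pull the quantifiers to the front (each side's bound variable is not free in the other side):
  exists t. exists s. forall w. (L(t,t) | ~L(s,s) & G(w))
The prefix is exists t exists s forall w: 1 universal, 2 existential.

1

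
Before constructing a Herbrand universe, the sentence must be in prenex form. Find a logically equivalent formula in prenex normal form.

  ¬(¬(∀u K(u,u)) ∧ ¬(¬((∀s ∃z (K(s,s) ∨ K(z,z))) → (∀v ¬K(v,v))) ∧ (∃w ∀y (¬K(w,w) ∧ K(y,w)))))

Eliminate → and ↔ using ¬ and ∨.
  ¬(¬(∀u K(u,u)) ∧ ¬(¬(¬(∀s ∃z (K(s,s) ∨ K(z,z))) ∨ (∀v ¬K(v,v))) ∧ (∃w ∀y (¬K(w,w) ∧ K(y,w)))))
Move each ¬ inward, flipping quantifiers it crosses:
  (∀u K(u,u)) ∨ (∀s ∃z (K(s,s) ∨ K(z,z))) ∧ (∃v K(v,v)) ∧ (∃w ∀y (¬K(w,w) ∧ K(y,w)))
All bound variables are already distinct, so no renaming is needed.
Extract every quantifier outward, since the variables are now distinct and don't occur free across branches:
  ∀u ∀s ∃z ∃v ∃w ∀y (K(u,u) ∨ (K(s,s) ∨ K(z,z)) ∧ K(v,v) ∧ ¬K(w,w) ∧ K(y,w))

∀u ∀s ∃z ∃v ∃w ∀y (K(u,u) ∨ (K(s,s) ∨ K(z,z)) ∧ K(v,v) ∧ ¬K(w,w) ∧ K(y,w))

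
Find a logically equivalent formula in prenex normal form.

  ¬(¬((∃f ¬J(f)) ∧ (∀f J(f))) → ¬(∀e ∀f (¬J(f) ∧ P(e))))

∀f ∃y ∀e ∀u1 ((J(f) ∨ ¬J(y)) ∧ ¬J(u1) ∧ P(e))

Rewrite implications/biconditionals: A → B as ¬A ∨ B.
  ¬(¬¬((∃f ¬J(f)) ∧ (∀f J(f))) ∨ ¬(∀e ∀f (¬J(f) ∧ P(e))))
Move each ¬ inward, flipping quantifiers it crosses:
  ((∀f J(f)) ∨ (∃f ¬J(f))) ∧ (∀e ∀f (¬J(f) ∧ P(e)))
Standardize variables apart so no two quantifiers bind the same name: f↦y, f↦u1.
  ((∀f J(f)) ∨ (∃y ¬J(y))) ∧ (∀e ∀u1 (¬J(u1) ∧ P(e)))
Pull the quantifiers to the front (each side's bound variable is not free in the other side):
  ∀f ∃y ∀e ∀u1 ((J(f) ∨ ¬J(y)) ∧ ¬J(u1) ∧ P(e))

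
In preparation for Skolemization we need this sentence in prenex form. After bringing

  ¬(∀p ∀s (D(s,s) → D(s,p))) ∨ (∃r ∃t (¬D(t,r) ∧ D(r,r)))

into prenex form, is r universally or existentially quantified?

Rewrite implications/biconditionals: A → B as ¬A ∨ B.
  ¬(∀p ∀s (¬D(s,s) ∨ D(s,p))) ∨ (∃r ∃t (¬D(t,r) ∧ D(r,r)))
Push ¬ through the quantifiers and connectives to reach negation normal form:
  (∃p ∃s (D(s,s) ∧ ¬D(s,p))) ∨ (∃r ∃t (¬D(t,r) ∧ D(r,r)))
Finally move all quantifiers to the prefix:
  ∃p ∃s ∃r ∃t (D(s,s) ∧ ¬D(s,p) ∨ ¬D(t,r) ∧ D(r,r))
The quantifier ∃r sits under an even number of negations (counting the antecedent side of each →), so it remains existential.

existential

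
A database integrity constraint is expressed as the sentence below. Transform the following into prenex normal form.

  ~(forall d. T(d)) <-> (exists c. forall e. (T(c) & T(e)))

First replace A → B with ¬A ∨ B; A ↔ B as (¬A ∨ B) ∧ (¬B ∨ A).
  (~~(forall d. T(d)) | (exists c. forall e. (T(c) & T(e)))) & (~(exists c. forall e. (T(c) & T(e))) | ~(forall d. T(d)))
Push ¬ through the quantifiers and connectives to reach negation normal form:
  ((forall d. T(d)) | (exists c. forall e. (T(c) & T(e)))) & ((forall c. exists e. (~T(c) | ~T(e))) | (exists d. ~T(d)))
Rename bound variables to avoid capture: c↦a, e↦u, d↦x.
  ((forall d. T(d)) | (exists c. forall e. (T(c) & T(e)))) & ((forall a. exists u. (~T(a) | ~T(u))) | (exists x. ~T(x)))
Pull the quantifiers to the front (each side's bound variable is not free in the other side):
  forall d. exists c. forall e. forall a. exists u. exists x. ((T(d) | T(c) & T(e)) & (~T(a) | ~T(u) | ~T(x)))

forall d. exists c. forall e. forall a. exists u. exists x. ((T(d) | T(c) & T(e)) & (~T(a) | ~T(u) | ~T(x)))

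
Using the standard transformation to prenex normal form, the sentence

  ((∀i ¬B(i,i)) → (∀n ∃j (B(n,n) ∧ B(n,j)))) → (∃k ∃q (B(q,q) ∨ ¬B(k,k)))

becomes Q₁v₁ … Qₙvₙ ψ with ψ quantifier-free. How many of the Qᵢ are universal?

Rewrite implications/biconditionals: A → B as ¬A ∨ B.
  ¬(¬(∀i ¬B(i,i)) ∨ (∀n ∃j (B(n,n) ∧ B(n,j)))) ∨ (∃k ∃q (B(q,q) ∨ ¬B(k,k)))
Drive negations inward (¬∀x A ≡ ∃x ¬A, ¬∃x A ≡ ∀x ¬A, De Morgan for ∧/∨):
  (∀i ¬B(i,i)) ∧ (∃n ∀j (¬B(n,n) ∨ ¬B(n,j))) ∨ (∃k ∃q (B(q,q) ∨ ¬B(k,k)))
All bound variables are already distinct, so no renaming is needed.
Pull the quantifiers to the front (each side's bound variable is not free in the other side):
  ∀i ∃n ∀j ∃k ∃q (¬B(i,i) ∧ (¬B(n,n) ∨ ¬B(n,j)) ∨ B(q,q) ∨ ¬B(k,k))
The prefix is ∀i ∃n ∀j ∃k ∃q: 2 universal, 3 existential.

2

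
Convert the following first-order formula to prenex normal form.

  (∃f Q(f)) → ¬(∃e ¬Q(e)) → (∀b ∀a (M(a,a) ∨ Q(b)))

First replace A → B with ¬A ∨ B.
  ¬(∃f Q(f)) ∨ ¬¬(∃e ¬Q(e)) ∨ (∀b ∀a (M(a,a) ∨ Q(b)))
Move each ¬ inward, flipping quantifiers it crosses:
  (∀f ¬Q(f)) ∨ (∃e ¬Q(e)) ∨ (∀b ∀a (M(a,a) ∨ Q(b)))
Extract every quantifier outward, since the variables are now distinct and don't occur free across branches:
  ∀f ∃e ∀b ∀a (¬Q(f) ∨ ¬Q(e) ∨ M(a,a) ∨ Q(b))

∀f ∃e ∀b ∀a (¬Q(f) ∨ ¬Q(e) ∨ M(a,a) ∨ Q(b))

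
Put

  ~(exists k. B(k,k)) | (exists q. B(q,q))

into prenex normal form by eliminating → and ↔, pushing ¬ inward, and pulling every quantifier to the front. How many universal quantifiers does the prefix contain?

1

Drive negations inward (¬∀x A ≡ ∃x ¬A, ¬∃x A ≡ ∀x ¬A, De Morgan for ∧/∨):
  (forall k. ~B(k,k)) | (exists q. B(q,q))
Finally move all quantifiers to the prefix:
  forall k. exists q. (~B(k,k) | B(q,q))
The prefix is forall k exists q: 1 universal, 1 existential.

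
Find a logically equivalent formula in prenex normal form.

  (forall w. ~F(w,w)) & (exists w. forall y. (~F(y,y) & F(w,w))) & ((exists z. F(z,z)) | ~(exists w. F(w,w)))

forall w. exists z1. forall y. exists z. forall w1. (~F(w,w) & ~F(y,y) & F(z1,z1) & (F(z,z) | ~F(w1,w1)))

Push ¬ through the quantifiers and connectives to reach negation normal form:
  (forall w. ~F(w,w)) & (exists w. forall y. (~F(y,y) & F(w,w))) & ((exists z. F(z,z)) | (forall w. ~F(w,w)))
Give each quantifier a distinct variable: w↦z1, w↦w1.
  (forall w. ~F(w,w)) & (exists z1. forall y. (~F(y,y) & F(z1,z1))) & ((exists z. F(z,z)) | (forall w1. ~F(w1,w1)))
Extract every quantifier outward, since the variables are now distinct and don't occur free across branches:
  forall w. exists z1. forall y. exists z. forall w1. (~F(w,w) & ~F(y,y) & F(z1,z1) & (F(z,z) | ~F(w1,w1)))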